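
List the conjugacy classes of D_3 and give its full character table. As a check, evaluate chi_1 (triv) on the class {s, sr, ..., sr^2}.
Conjugacy classes: {e} of size 1, {r^1, r^2} of size 2, {s, sr, ..., sr^2} of size 3.
Character table:
  irrep \ class              {e} (size 1)  {r^1, r^2} (size 2)  {s, sr, ..., sr^2} (size 3)
  chi_1 (triv)               1             1                    1                          
  chi_2 (sign: r->1, s->-1)  1             1                    -1                         
  chi_3 (2d, j=1)            2             -1                   0                          

Spot check: chi_1 (triv) on {s, sr, ..., sr^2} = 1.

D_3 has order 2*3 = 6 with 3 conjugacy classes, hence 3 irreducibles. Sum of squared dims 1 + 1 + 4 = 6 = |G|. Linear characters come from the abelianisation; the 2-dimensional irreps have character r^k -> 2*cos(2*pi*j*k/3), reflections -> 0.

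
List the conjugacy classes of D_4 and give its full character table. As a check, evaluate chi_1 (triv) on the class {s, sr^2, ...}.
Conjugacy classes: {e} of size 1, {r^2} of size 1, {r^1, r^3} of size 2, {s, sr^2, ...} of size 2, {sr, sr^3, ...} of size 2.
Character table:
  irrep \ class              {e} (size 1)  {r^2} (size 1)  {r^1, r^3} (size 2)  {s, sr^2, ...} (size 2)  {sr, sr^3, ...} (size 2)
  chi_1 (triv)               1             1               1                    1                        1                       
  chi_2 (sign: r->1, s->-1)  1             1               1                    -1                       -1                      
  chi_3 (r->-1, s->1)        1             1               -1                   1                        -1                      
  chi_4 (r->-1, s->-1)       1             1               -1                   -1                       1                       
  chi_5 (2d, j=1)            2             -2              0                    0                        0                       

Spot check: chi_1 (triv) on {s, sr^2, ...} = 1.

Justification: D_4 has order 2*4 = 8 with 5 conjugacy classes, hence 5 irreducibles. Sum of squared dims 1 + 1 + 1 + 1 + 4 = 8 = |G|. Linear characters come from the abelianisation; the 2-dimensional irreps have character r^k -> 2*cos(2*pi*j*k/4), reflections -> 0.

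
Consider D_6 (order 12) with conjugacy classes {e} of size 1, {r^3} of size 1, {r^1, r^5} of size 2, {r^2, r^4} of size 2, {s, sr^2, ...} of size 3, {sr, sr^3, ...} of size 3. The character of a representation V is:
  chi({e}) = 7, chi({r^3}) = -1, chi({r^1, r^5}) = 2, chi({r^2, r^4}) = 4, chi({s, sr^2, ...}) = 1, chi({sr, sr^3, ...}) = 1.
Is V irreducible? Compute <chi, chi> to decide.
Not irreducible (reducible): <chi, chi> = 8 > 1.

Solution. <chi, chi> = (1/|G|) sum_C |C| * |chi(C)|^2 = (1/12)[1*|7|^2 + 1*|-1|^2 + 2*|2|^2 + 2*|4|^2 + 3*|1|^2 + 3*|1|^2]
  = (1/12)[(49) + (1) + (8) + (32) + (3) + (3)] = 96/12 = 8.
A character is irreducible iff <chi, chi> = 1, so this representation is reducible.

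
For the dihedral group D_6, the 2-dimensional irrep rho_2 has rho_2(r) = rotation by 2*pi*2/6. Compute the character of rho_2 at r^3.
chi_{rho_2}(r^3) = 2*cos(2*pi*2*3/6) = 2

Reasoning: rho_2(r^3) is rotation by angle 2*pi*2*3/6, whose trace is 2*cos(2*pi*2*3/6) = 2.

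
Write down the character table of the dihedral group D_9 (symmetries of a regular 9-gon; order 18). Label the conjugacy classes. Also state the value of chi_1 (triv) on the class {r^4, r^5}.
Conjugacy classes: {e} of size 1, {r^1, r^8} of size 2, {r^2, r^7} of size 2, {r^3, r^6} of size 2, {r^4, r^5} of size 2, {s, sr, ..., sr^8} of size 9.
Character table:
  irrep \ class              {e} (size 1)  {r^1, r^8} (size 2)  {r^2, r^7} (size 2)  {r^3, r^6} (size 2)  {r^4, r^5} (size 2)  {s, sr, ..., sr^8} (size 9)
  chi_1 (triv)               1             1                    1                    1                    1                    1                          
  chi_2 (sign: r->1, s->-1)  1             1                    1                    1                    1                    -1                         
  chi_3 (2d, j=1)            2             2*cos(2*pi/9)        2*cos(4*pi/9)        -1                   -2*cos(pi/9)         0                          
  chi_4 (2d, j=2)            2             2*cos(4*pi/9)        -2*cos(pi/9)         -1                   2*cos(2*pi/9)        0                          
  chi_5 (2d, j=3)            2             -1                   -1                   2                    -1                   0                          
  chi_6 (2d, j=4)            2             -2*cos(pi/9)         2*cos(2*pi/9)        -1                   2*cos(4*pi/9)        0                          

Spot check: chi_1 (triv) on {r^4, r^5} = 1.

Why: D_9 has order 2*9 = 18 with 6 conjugacy classes, hence 6 irreducibles. Sum of squared dims 1 + 1 + 4 + 4 + 4 + 4 = 18 = |G|. Linear characters come from the abelianisation; the 2-dimensional irreps have character r^k -> 2*cos(2*pi*j*k/9), reflections -> 0.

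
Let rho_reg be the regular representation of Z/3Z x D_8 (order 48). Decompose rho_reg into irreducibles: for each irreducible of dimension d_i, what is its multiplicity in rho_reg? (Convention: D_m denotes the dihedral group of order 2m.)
Each irreducible V_i of dimension d_i appears with multiplicity d_i, i.e. rho_reg = (direct sum over all irreducibles V_i) d_i V_i. The irreducible dimensions for Z/3Z x D_8 are 1, 1, 1, 1, 1, 1, 1, 1, 1, 1, 1, 1, 2, 2, 2, 2, 2, 2, 2, 2, 2: 12 irreducibles of dimension 1, each with multiplicity 1; 9 irreducibles of dimension 2, each with multiplicity 2. Total dimension 12*1*1 + 9*2*2 = 48 = |G|.

Derivation: General theorem: in the regular representation of a finite group G, each irreducible appears with multiplicity equal to its dimension. Check: dim(rho_reg) = sum d_i^2 = 1 + 1 + 1 + 1 + 1 + 1 + 1 + 1 + 1 + 1 + 1 + 1 + 4 + 4 + 4 + 4 + 4 + 4 + 4 + 4 + 4 = 48 = |G|.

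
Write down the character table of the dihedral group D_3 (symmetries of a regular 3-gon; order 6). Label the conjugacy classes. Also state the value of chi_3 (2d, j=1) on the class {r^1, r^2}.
Conjugacy classes: {e} of size 1, {r^1, r^2} of size 2, {s, sr, ..., sr^2} of size 3.
Character table:
  irrep \ class              {e} (size 1)  {r^1, r^2} (size 2)  {s, sr, ..., sr^2} (size 3)
  chi_1 (triv)               1             1                    1                          
  chi_2 (sign: r->1, s->-1)  1             1                    -1                         
  chi_3 (2d, j=1)            2             -1                   0                          

Spot check: chi_3 (2d, j=1) on {r^1, r^2} = -1.

Reasoning: D_3 has order 2*3 = 6 with 3 conjugacy classes, hence 3 irreducibles. Sum of squared dims 1 + 1 + 4 = 6 = |G|. Linear characters come from the abelianisation; the 2-dimensional irreps have character r^k -> 2*cos(2*pi*j*k/3), reflections -> 0.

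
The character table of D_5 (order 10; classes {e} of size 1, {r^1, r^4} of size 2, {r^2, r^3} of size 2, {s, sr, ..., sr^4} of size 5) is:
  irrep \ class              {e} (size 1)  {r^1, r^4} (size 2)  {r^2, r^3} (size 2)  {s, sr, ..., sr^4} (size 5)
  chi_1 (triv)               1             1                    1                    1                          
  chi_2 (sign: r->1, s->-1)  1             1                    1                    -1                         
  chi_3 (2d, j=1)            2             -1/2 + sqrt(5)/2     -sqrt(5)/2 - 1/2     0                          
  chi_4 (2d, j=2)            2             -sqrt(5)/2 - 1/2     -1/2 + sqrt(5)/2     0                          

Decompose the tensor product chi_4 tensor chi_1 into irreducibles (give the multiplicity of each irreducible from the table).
chi_4 tensor chi_1 = chi_4 (all other irreducibles have multiplicity 0).

Derivation: The character of a tensor product is the pointwise product (chi_4 * chi_1)(C) = chi_4(C) * chi_1(C):
  {e}: (2)*(1), {r^1, r^4}: (-sqrt(5)/2 - 1/2)*(1), {r^2, r^3}: (-1/2 + sqrt(5)/2)*(1), {s, sr, ..., sr^4}: (0)*(1)
so (chi_4 * chi_1) takes values
  {e} -> 2, {r^1, r^4} -> -sqrt(5)/2 - 1/2, {r^2, r^3} -> -1/2 + sqrt(5)/2, {s, sr, ..., sr^4} -> 0.
Now take the inner product of this character with each irreducible chi from the table, <chi_4*chi_1, chi> = (1/10) sum_C |C| (chi_4*chi_1)(C) conj(chi(C)):
  <chi_4*chi_1, chi_1> = (1/10)[1*(2)*conj(1) + 2*(-sqrt(5)/2 - 1/2)*conj(1) + 2*(-1/2 + sqrt(5)/2)*conj(1) + 5*(0)*conj(1)]
      = (1/10)[(2) + (-sqrt(5) - 1) + (-1 + sqrt(5)) + (0)] = 0/10 = 0
  <chi_4*chi_1, chi_2> = (1/10)[1*(2)*conj(1) + 2*(-sqrt(5)/2 - 1/2)*conj(1) + 2*(-1/2 + sqrt(5)/2)*conj(1) + 5*(0)*conj(-1)]
      = (1/10)[(2) + (-sqrt(5) - 1) + (-1 + sqrt(5)) + (0)] = 0/10 = 0
  <chi_4*chi_1, chi_3> = (1/10)[1*(2)*conj(2) + 2*(-sqrt(5)/2 - 1/2)*conj(-1/2 + sqrt(5)/2) + 2*(-1/2 + sqrt(5)/2)*conj(-sqrt(5)/2 - 1/2) + 5*(0)*conj(0)]
      = (1/10)[(4) + (-2) + (-2) + (0)] = 0/10 = 0
  <chi_4*chi_1, chi_4> = (1/10)[1*(2)*conj(2) + 2*(-sqrt(5)/2 - 1/2)*conj(-sqrt(5)/2 - 1/2) + 2*(-1/2 + sqrt(5)/2)*conj(-1/2 + sqrt(5)/2) + 5*(0)*conj(0)]
      = (1/10)[(4) + (sqrt(5) + 3) + (3 - sqrt(5)) + (0)] = 10/10 = 1
Hence the multiplicities are chi_4: 1. Dimension check: dim(chi_4)*dim(chi_1) = 2*1 = 2 and sum (mult * dim) = 1*2 = 2.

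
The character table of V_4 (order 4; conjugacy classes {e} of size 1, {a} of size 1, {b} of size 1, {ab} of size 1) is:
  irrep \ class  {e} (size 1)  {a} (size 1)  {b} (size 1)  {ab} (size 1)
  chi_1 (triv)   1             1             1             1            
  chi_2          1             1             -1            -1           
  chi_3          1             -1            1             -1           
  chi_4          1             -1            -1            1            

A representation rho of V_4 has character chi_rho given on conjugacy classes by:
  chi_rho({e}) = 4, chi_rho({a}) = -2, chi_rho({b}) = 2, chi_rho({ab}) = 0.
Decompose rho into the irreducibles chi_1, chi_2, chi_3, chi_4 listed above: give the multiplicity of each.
Multiplicities: chi_1: 1, chi_2: 0, chi_3: 2, chi_4: 1.

Working: Use <chi_rho, chi> = (1/|G|) sum_C |C| * chi_rho(C) * conj(chi(C)) with |G| = 4 for each irreducible chi in the table:
  <chi_rho, chi_1> = (1/4)[1*(4)*conj(1) + 1*(-2)*conj(1) + 1*(2)*conj(1) + 1*(0)*conj(1)]
      = (1/4)[(4) + (-2) + (2) + (0)] = 4/4 = 1
  <chi_rho, chi_2> = (1/4)[1*(4)*conj(1) + 1*(-2)*conj(1) + 1*(2)*conj(-1) + 1*(0)*conj(-1)]
      = (1/4)[(4) + (-2) + (-2) + (0)] = 0/4 = 0
  <chi_rho, chi_3> = (1/4)[1*(4)*conj(1) + 1*(-2)*conj(-1) + 1*(2)*conj(1) + 1*(0)*conj(-1)]
      = (1/4)[(4) + (2) + (2) + (0)] = 8/4 = 2
  <chi_rho, chi_4> = (1/4)[1*(4)*conj(1) + 1*(-2)*conj(-1) + 1*(2)*conj(-1) + 1*(0)*conj(1)]
      = (1/4)[(4) + (2) + (-2) + (0)] = 4/4 = 1
Dimension check: dim(rho) = sum (mult * dim) = 1*1 + 0*1 + 2*1 + 1*1 = 4 = chi_rho(e) = 4.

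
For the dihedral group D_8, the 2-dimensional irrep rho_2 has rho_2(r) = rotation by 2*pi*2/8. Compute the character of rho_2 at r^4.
chi_{rho_2}(r^4) = 2*cos(2*pi*2*4/8) = 2

Details: rho_2(r^4) is rotation by angle 2*pi*2*4/8, whose trace is 2*cos(2*pi*2*4/8) = 2.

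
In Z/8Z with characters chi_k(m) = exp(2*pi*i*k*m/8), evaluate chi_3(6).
chi_3(6) = zeta_8^18 = I

Reasoning: chi_3(6) = zeta_8^(3*6) = zeta_8^18. Since zeta_8^8 = 1, this equals zeta_8^2 = exp(2*pi*i*2/8) = I.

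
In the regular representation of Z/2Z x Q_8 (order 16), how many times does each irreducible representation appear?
Each irreducible V_i of dimension d_i appears with multiplicity d_i, i.e. rho_reg = (direct sum over all irreducibles V_i) d_i V_i. The irreducible dimensions for Z/2Z x Q_8 are 1, 1, 1, 1, 1, 1, 1, 1, 2, 2: 8 irreducibles of dimension 1, each with multiplicity 1; 2 irreducibles of dimension 2, each with multiplicity 2. Total dimension 8*1*1 + 2*2*2 = 16 = |G|.

Why: General theorem: in the regular representation of a finite group G, each irreducible appears with multiplicity equal to its dimension. Check: dim(rho_reg) = sum d_i^2 = 1 + 1 + 1 + 1 + 1 + 1 + 1 + 1 + 4 + 4 = 16 = |G|.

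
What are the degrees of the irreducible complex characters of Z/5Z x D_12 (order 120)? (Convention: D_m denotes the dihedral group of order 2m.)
Dimensions: 1, 1, 1, 1, 1, 1, 1, 1, 1, 1, 1, 1, 1, 1, 1, 1, 1, 1, 1, 1, 2, 2, 2, 2, 2, 2, 2, 2, 2, 2, 2, 2, 2, 2, 2, 2, 2, 2, 2, 2, 2, 2, 2, 2, 2

Argument: There are 45 irreducibles (= number of conjugacy classes). Their dimensions d_i satisfy sum d_i^2 = |G| = 120: 1 + 1 + 1 + 1 + 1 + 1 + 1 + 1 + 1 + 1 + 1 + 1 + 1 + 1 + 1 + 1 + 1 + 1 + 1 + 1 + 4 + 4 + 4 + 4 + 4 + 4 + 4 + 4 + 4 + 4 + 4 + 4 + 4 + 4 + 4 + 4 + 4 + 4 + 4 + 4 + 4 + 4 + 4 + 4 + 4 = 120. (For the product with Z/5Z: each of the 5 1-dim characters of Z/5Z tensors with each irrep of D_12, giving 5 copies of each D_12-dimension.)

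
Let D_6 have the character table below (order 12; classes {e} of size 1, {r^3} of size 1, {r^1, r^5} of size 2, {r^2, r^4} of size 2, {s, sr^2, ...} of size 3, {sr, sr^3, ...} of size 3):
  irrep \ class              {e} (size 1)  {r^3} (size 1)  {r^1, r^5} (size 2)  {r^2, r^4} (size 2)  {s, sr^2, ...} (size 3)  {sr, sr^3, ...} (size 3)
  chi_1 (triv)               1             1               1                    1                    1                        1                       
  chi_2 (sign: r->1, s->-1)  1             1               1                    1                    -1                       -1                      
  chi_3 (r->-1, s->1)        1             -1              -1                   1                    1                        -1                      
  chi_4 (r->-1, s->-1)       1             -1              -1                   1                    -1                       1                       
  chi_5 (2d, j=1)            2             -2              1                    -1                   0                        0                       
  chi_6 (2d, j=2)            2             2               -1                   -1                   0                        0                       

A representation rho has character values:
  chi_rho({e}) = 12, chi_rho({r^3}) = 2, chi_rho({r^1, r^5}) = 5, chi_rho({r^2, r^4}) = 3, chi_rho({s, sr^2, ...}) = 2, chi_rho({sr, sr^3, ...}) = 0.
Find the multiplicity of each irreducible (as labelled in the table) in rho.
Multiplicities: chi_1: 3, chi_2: 2, chi_3: 1, chi_4: 0, chi_5: 2, chi_6: 1.

Argument: Use <chi_rho, chi> = (1/|G|) sum_C |C| * chi_rho(C) * conj(chi(C)) with |G| = 12 for each irreducible chi in the table:
  <chi_rho, chi_1> = (1/12)[1*(12)*conj(1) + 1*(2)*conj(1) + 2*(5)*conj(1) + 2*(3)*conj(1) + 3*(2)*conj(1) + 3*(0)*conj(1)]
      = (1/12)[(12) + (2) + (10) + (6) + (6) + (0)] = 36/12 = 3
  <chi_rho, chi_2> = (1/12)[1*(12)*conj(1) + 1*(2)*conj(1) + 2*(5)*conj(1) + 2*(3)*conj(1) + 3*(2)*conj(-1) + 3*(0)*conj(-1)]
      = (1/12)[(12) + (2) + (10) + (6) + (-6) + (0)] = 24/12 = 2
  <chi_rho, chi_3> = (1/12)[1*(12)*conj(1) + 1*(2)*conj(-1) + 2*(5)*conj(-1) + 2*(3)*conj(1) + 3*(2)*conj(1) + 3*(0)*conj(-1)]
      = (1/12)[(12) + (-2) + (-10) + (6) + (6) + (0)] = 12/12 = 1
  <chi_rho, chi_4> = (1/12)[1*(12)*conj(1) + 1*(2)*conj(-1) + 2*(5)*conj(-1) + 2*(3)*conj(1) + 3*(2)*conj(-1) + 3*(0)*conj(1)]
      = (1/12)[(12) + (-2) + (-10) + (6) + (-6) + (0)] = 0/12 = 0
  <chi_rho, chi_5> = (1/12)[1*(12)*conj(2) + 1*(2)*conj(-2) + 2*(5)*conj(1) + 2*(3)*conj(-1) + 3*(2)*conj(0) + 3*(0)*conj(0)]
      = (1/12)[(24) + (-4) + (10) + (-6) + (0) + (0)] = 24/12 = 2
  <chi_rho, chi_6> = (1/12)[1*(12)*conj(2) + 1*(2)*conj(2) + 2*(5)*conj(-1) + 2*(3)*conj(-1) + 3*(2)*conj(0) + 3*(0)*conj(0)]
      = (1/12)[(24) + (4) + (-10) + (-6) + (0) + (0)] = 12/12 = 1
Dimension check: dim(rho) = sum (mult * dim) = 3*1 + 2*1 + 1*1 + 0*1 + 2*2 + 1*2 = 12 = chi_rho(e) = 12.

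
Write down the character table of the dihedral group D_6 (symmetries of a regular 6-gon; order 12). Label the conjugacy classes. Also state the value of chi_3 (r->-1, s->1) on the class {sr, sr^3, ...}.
Conjugacy classes: {e} of size 1, {r^3} of size 1, {r^1, r^5} of size 2, {r^2, r^4} of size 2, {s, sr^2, ...} of size 3, {sr, sr^3, ...} of size 3.
Character table:
  irrep \ class              {e} (size 1)  {r^3} (size 1)  {r^1, r^5} (size 2)  {r^2, r^4} (size 2)  {s, sr^2, ...} (size 3)  {sr, sr^3, ...} (size 3)
  chi_1 (triv)               1             1               1                    1                    1                        1                       
  chi_2 (sign: r->1, s->-1)  1             1               1                    1                    -1                       -1                      
  chi_3 (r->-1, s->1)        1             -1              -1                   1                    1                        -1                      
  chi_4 (r->-1, s->-1)       1             -1              -1                   1                    -1                       1                       
  chi_5 (2d, j=1)            2             -2              1                    -1                   0                        0                       
  chi_6 (2d, j=2)            2             2               -1                   -1                   0                        0                       

Spot check: chi_3 (r->-1, s->1) on {sr, sr^3, ...} = -1.

Derivation: D_6 has order 2*6 = 12 with 6 conjugacy classes, hence 6 irreducibles. Sum of squared dims 1 + 1 + 1 + 1 + 4 + 4 = 12 = |G|. Linear characters come from the abelianisation; the 2-dimensional irreps have character r^k -> 2*cos(2*pi*j*k/6), reflections -> 0.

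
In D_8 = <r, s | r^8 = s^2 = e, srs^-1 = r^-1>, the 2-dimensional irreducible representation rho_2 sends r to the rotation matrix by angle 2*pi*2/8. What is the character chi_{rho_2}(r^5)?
chi_{rho_2}(r^5) = 2*cos(2*pi*2*5/8) = 0

Solution. rho_2(r^5) is rotation by angle 2*pi*2*5/8, whose trace is 2*cos(2*pi*2*5/8) = 0.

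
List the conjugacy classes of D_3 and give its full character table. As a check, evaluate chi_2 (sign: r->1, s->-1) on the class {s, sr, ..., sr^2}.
Conjugacy classes: {e} of size 1, {r^1, r^2} of size 2, {s, sr, ..., sr^2} of size 3.
Character table:
  irrep \ class              {e} (size 1)  {r^1, r^2} (size 2)  {s, sr, ..., sr^2} (size 3)
  chi_1 (triv)               1             1                    1                          
  chi_2 (sign: r->1, s->-1)  1             1                    -1                         
  chi_3 (2d, j=1)            2             -1                   0                          

Spot check: chi_2 (sign: r->1, s->-1) on {s, sr, ..., sr^2} = -1.

Why: D_3 has order 2*3 = 6 with 3 conjugacy classes, hence 3 irreducibles. Sum of squared dims 1 + 1 + 4 = 6 = |G|. Linear characters come from the abelianisation; the 2-dimensional irreps have character r^k -> 2*cos(2*pi*j*k/3), reflections -> 0.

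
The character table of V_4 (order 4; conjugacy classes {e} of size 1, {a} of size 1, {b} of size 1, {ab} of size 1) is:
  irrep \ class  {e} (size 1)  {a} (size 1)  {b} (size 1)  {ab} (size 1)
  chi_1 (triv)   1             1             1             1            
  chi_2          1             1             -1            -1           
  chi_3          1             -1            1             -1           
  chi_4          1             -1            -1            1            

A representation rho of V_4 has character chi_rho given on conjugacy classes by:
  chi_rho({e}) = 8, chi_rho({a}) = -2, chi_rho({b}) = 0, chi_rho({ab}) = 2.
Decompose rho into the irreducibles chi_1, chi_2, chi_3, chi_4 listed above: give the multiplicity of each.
Multiplicities: chi_1: 2, chi_2: 1, chi_3: 2, chi_4: 3.

Why: Use <chi_rho, chi> = (1/|G|) sum_C |C| * chi_rho(C) * conj(chi(C)) with |G| = 4 for each irreducible chi in the table:
  <chi_rho, chi_1> = (1/4)[1*(8)*conj(1) + 1*(-2)*conj(1) + 1*(0)*conj(1) + 1*(2)*conj(1)]
      = (1/4)[(8) + (-2) + (0) + (2)] = 8/4 = 2
  <chi_rho, chi_2> = (1/4)[1*(8)*conj(1) + 1*(-2)*conj(1) + 1*(0)*conj(-1) + 1*(2)*conj(-1)]
      = (1/4)[(8) + (-2) + (0) + (-2)] = 4/4 = 1
  <chi_rho, chi_3> = (1/4)[1*(8)*conj(1) + 1*(-2)*conj(-1) + 1*(0)*conj(1) + 1*(2)*conj(-1)]
      = (1/4)[(8) + (2) + (0) + (-2)] = 8/4 = 2
  <chi_rho, chi_4> = (1/4)[1*(8)*conj(1) + 1*(-2)*conj(-1) + 1*(0)*conj(-1) + 1*(2)*conj(1)]
      = (1/4)[(8) + (2) + (0) + (2)] = 12/4 = 3
Dimension check: dim(rho) = sum (mult * dim) = 2*1 + 1*1 + 2*1 + 3*1 = 8 = chi_rho(e) = 8.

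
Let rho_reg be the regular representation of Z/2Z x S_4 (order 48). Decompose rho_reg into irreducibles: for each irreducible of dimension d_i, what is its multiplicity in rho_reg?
Each irreducible V_i of dimension d_i appears with multiplicity d_i, i.e. rho_reg = (direct sum over all irreducibles V_i) d_i V_i. The irreducible dimensions for Z/2Z x S_4 are 1, 1, 1, 1, 2, 2, 3, 3, 3, 3: 4 irreducibles of dimension 1, each with multiplicity 1; 2 irreducibles of dimension 2, each with multiplicity 2; 4 irreducibles of dimension 3, each with multiplicity 3. Total dimension 4*1*1 + 2*2*2 + 4*3*3 = 48 = |G|.

Derivation: General theorem: in the regular representation of a finite group G, each irreducible appears with multiplicity equal to its dimension. Check: dim(rho_reg) = sum d_i^2 = 1 + 1 + 1 + 1 + 4 + 4 + 9 + 9 + 9 + 9 = 48 = |G|.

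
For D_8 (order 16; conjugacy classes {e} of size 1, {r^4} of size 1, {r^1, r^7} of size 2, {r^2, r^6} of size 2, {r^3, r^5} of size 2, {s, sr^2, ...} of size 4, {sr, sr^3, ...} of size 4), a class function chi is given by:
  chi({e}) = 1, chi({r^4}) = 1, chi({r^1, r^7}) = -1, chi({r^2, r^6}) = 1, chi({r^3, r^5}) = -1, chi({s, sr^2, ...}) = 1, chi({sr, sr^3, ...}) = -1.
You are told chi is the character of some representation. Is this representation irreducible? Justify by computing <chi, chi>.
Irreducible: <chi, chi> = 1.

<chi, chi> = (1/|G|) sum_C |C| * |chi(C)|^2 = (1/16)[1*|1|^2 + 1*|1|^2 + 2*|-1|^2 + 2*|1|^2 + 2*|-1|^2 + 4*|1|^2 + 4*|-1|^2]
  = (1/16)[(1) + (1) + (2) + (2) + (2) + (4) + (4)] = 16/16 = 1.
A character is irreducible iff <chi, chi> = 1, so this representation is irreducible.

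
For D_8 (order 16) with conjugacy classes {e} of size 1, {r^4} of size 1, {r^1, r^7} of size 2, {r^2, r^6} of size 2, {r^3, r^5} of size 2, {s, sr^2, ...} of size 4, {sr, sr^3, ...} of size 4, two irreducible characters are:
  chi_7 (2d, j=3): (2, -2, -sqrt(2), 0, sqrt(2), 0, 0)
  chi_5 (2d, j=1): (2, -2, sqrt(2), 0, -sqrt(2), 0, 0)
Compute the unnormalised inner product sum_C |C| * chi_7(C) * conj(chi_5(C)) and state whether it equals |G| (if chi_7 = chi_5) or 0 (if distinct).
Sum = 0; so <chi_7, chi_5> = 0 (distinct irreducibles are orthogonal).

Derivation: Compute term by term over conjugacy classes (|C| * chi_7(C) * conj(chi_5(C))):
  1*(2)*conj(2) + 1*(-2)*conj(-2) + 2*(-sqrt(2))*conj(sqrt(2)) + 2*(0)*conj(0) + 2*(sqrt(2))*conj(-sqrt(2)) + 4*(0)*conj(0) + 4*(0)*conj(0)
  = (4) + (4) + (-4) + (0) + (-4) + (0) + (0)
  = 0.
Dividing by |G| = 16 gives 0/16 = 0, matching the row-orthogonality relation <chi_7, chi_5> = [chi_7 = chi_5].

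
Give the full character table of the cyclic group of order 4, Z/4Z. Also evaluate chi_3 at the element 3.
Character table of Z/4Z (irreps indexed chi_0,...,chi_3 with chi_k(m) = zeta_4^(k*m), zeta_4 = exp(2*pi*i/4)):
  irrep \ class  {0} (size 1)  {1} (size 1)  {2} (size 1)  {3} (size 1)
  chi_0          1             1             1             1           
  chi_1          1             I             -1            -I          
  chi_2          1             -1            1             -1          
  chi_3          1             -I            -1            I           

Spot check: chi_3(3) = zeta_4^(3*3) = zeta_4^9 = I.

Justification: Z/4Z is abelian, so all 4 irreducible complex representations are 1-dimensional. They are given by chi_k(m) = zeta_4^(k*m) for k = 0,...,3. Row orthogonality: sum_m chi_k(m) conj(chi_l(m)) = 4 * [k = l].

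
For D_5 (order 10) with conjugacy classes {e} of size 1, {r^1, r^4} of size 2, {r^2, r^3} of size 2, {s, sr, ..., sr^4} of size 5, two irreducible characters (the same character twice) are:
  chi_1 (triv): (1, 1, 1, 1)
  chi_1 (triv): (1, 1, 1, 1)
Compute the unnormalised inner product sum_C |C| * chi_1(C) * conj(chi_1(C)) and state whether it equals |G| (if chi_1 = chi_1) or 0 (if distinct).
Sum = 10 = |G| = 10; so <chi_1, chi_1> = 1 (norm-1 confirms irreducibility).

Compute term by term over conjugacy classes (|C| * chi_1(C) * conj(chi_1(C))):
  1*(1)*conj(1) + 2*(1)*conj(1) + 2*(1)*conj(1) + 5*(1)*conj(1)
  = (1) + (2) + (2) + (5)
  = 10.
Dividing by |G| = 10 gives 10/10 = 1, matching the row-orthogonality relation <chi_1, chi_1> = [chi_1 = chi_1].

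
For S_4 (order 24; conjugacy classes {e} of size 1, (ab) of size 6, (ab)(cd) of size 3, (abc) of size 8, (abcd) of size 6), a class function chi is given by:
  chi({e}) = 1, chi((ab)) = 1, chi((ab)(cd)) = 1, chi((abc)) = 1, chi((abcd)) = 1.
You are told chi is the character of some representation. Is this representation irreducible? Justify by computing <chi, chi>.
Irreducible: <chi, chi> = 1.

<chi, chi> = (1/|G|) sum_C |C| * |chi(C)|^2 = (1/24)[1*|1|^2 + 6*|1|^2 + 3*|1|^2 + 8*|1|^2 + 6*|1|^2]
  = (1/24)[(1) + (6) + (3) + (8) + (6)] = 24/24 = 1.
A character is irreducible iff <chi, chi> = 1, so this representation is irreducible.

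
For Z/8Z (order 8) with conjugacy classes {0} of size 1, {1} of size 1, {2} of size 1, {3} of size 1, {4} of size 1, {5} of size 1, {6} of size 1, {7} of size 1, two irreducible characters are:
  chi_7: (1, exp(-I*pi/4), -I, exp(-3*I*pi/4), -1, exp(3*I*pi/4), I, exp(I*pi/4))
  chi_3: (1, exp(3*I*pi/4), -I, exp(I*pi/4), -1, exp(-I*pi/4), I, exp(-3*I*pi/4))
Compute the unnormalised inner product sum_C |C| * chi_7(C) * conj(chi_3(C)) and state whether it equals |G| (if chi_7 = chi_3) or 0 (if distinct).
Sum = 0; so <chi_7, chi_3> = 0 (distinct irreducibles are orthogonal).

Solution. Compute term by term over conjugacy classes (|C| * chi_7(C) * conj(chi_3(C))):
  1*(1)*conj(1) + 1*(exp(-I*pi/4))*conj(exp(3*I*pi/4)) + 1*(-I)*conj(-I) + 1*(exp(-3*I*pi/4))*conj(exp(I*pi/4)) + 1*(-1)*conj(-1) + 1*(exp(3*I*pi/4))*conj(exp(-I*pi/4)) + 1*(I)*conj(I) + 1*(exp(I*pi/4))*conj(exp(-3*I*pi/4))
  = (1) + (-1) + (1) + (-1) + (1) + (-1) + (1) + (-1)
  = 0.
(Exp terms are combined using exp(i*s)*conj(exp(i*t)) = exp(i*(s-t)), and sums of them are collapsed using the identity that for every m > 1 the m distinct m-th roots of unity sum to 0, e.g. 1 + exp(2*I*pi/3) + exp(-2*I*pi/3) = 0.)
Dividing by |G| = 8 gives 0/8 = 0, matching the row-orthogonality relation <chi_7, chi_3> = [chi_7 = chi_3].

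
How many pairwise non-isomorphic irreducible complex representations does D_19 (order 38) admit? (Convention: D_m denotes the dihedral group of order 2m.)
11

Solution. The number of irreducible complex representations of a finite group equals its number of conjugacy classes. D_19 has 11 conjugacy classes ((n+3)/2 for n odd), so D_19 (order 38) has exactly 11 irreducible complex representations.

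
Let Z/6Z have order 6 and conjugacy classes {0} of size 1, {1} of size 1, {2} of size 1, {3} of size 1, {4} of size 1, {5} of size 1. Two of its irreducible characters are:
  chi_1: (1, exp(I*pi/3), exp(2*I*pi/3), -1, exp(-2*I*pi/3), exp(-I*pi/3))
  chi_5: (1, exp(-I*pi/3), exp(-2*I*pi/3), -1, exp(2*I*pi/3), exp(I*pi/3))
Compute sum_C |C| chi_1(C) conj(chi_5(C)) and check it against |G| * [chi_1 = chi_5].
Sum = 0; so <chi_1, chi_5> = 0 (distinct irreducibles are orthogonal).

Solution. Compute term by term over conjugacy classes (|C| * chi_1(C) * conj(chi_5(C))):
  1*(1)*conj(1) + 1*(exp(I*pi/3))*conj(exp(-I*pi/3)) + 1*(exp(2*I*pi/3))*conj(exp(-2*I*pi/3)) + 1*(-1)*conj(-1) + 1*(exp(-2*I*pi/3))*conj(exp(2*I*pi/3)) + 1*(exp(-I*pi/3))*conj(exp(I*pi/3))
  = (1) + (exp(2*I*pi/3)) + (exp(-2*I*pi/3)) + (1) + (exp(2*I*pi/3)) + (exp(-2*I*pi/3))
  = 0.
(Exp terms are combined using exp(i*s)*conj(exp(i*t)) = exp(i*(s-t)), and sums of them are collapsed using the identity that for every m > 1 the m distinct m-th roots of unity sum to 0, e.g. 1 + exp(2*I*pi/3) + exp(-2*I*pi/3) = 0.)
Dividing by |G| = 6 gives 0/6 = 0, matching the row-orthogonality relation <chi_1, chi_5> = [chi_1 = chi_5].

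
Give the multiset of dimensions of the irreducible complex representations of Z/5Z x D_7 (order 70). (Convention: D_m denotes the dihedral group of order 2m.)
Dimensions: 1, 1, 1, 1, 1, 1, 1, 1, 1, 1, 2, 2, 2, 2, 2, 2, 2, 2, 2, 2, 2, 2, 2, 2, 2

Details: There are 25 irreducibles (= number of conjugacy classes). Their dimensions d_i satisfy sum d_i^2 = |G| = 70: 1 + 1 + 1 + 1 + 1 + 1 + 1 + 1 + 1 + 1 + 4 + 4 + 4 + 4 + 4 + 4 + 4 + 4 + 4 + 4 + 4 + 4 + 4 + 4 + 4 = 70. (For the product with Z/5Z: each of the 5 1-dim characters of Z/5Z tensors with each irrep of D_7, giving 5 copies of each D_7-dimension.)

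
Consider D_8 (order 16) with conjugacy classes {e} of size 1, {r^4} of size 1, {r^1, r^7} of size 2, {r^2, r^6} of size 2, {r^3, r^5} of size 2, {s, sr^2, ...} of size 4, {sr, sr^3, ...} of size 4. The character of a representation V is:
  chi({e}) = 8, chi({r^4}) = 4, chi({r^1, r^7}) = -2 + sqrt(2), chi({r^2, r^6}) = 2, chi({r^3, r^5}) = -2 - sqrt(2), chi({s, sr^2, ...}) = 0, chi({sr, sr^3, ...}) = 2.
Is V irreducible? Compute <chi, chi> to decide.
Not irreducible (reducible): <chi, chi> = 8 > 1.

Solution. <chi, chi> = (1/|G|) sum_C |C| * |chi(C)|^2 = (1/16)[1*|8|^2 + 1*|4|^2 + 2*|-2 + sqrt(2)|^2 + 2*|2|^2 + 2*|-2 - sqrt(2)|^2 + 4*|0|^2 + 4*|2|^2]
  = (1/16)[(64) + (16) + (12 - 8*sqrt(2)) + (8) + (8*sqrt(2) + 12) + (0) + (16)] = 128/16 = 8.
A character is irreducible iff <chi, chi> = 1, so this representation is reducible.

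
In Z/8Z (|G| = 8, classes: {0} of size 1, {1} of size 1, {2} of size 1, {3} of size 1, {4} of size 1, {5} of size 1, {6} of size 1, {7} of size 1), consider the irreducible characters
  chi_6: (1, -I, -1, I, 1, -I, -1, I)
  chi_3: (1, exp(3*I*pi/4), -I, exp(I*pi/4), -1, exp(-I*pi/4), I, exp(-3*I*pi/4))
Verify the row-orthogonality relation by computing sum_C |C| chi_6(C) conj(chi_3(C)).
Sum = 0; so <chi_6, chi_3> = 0 (distinct irreducibles are orthogonal).

Working: Compute term by term over conjugacy classes (|C| * chi_6(C) * conj(chi_3(C))):
  1*(1)*conj(1) + 1*(-I)*conj(exp(3*I*pi/4)) + 1*(-1)*conj(-I) + 1*(I)*conj(exp(I*pi/4)) + 1*(1)*conj(-1) + 1*(-I)*conj(exp(-I*pi/4)) + 1*(-1)*conj(I) + 1*(I)*conj(exp(-3*I*pi/4))
  = (1) + (-exp(-I*pi/4)) + (-I) + (exp(I*pi/4)) + (-1) + (-exp(3*I*pi/4)) + (I) + (exp(-3*I*pi/4))
  = 0.
(Exp terms are combined using exp(i*s)*conj(exp(i*t)) = exp(i*(s-t)), and sums of them are collapsed using the identity that for every m > 1 the m distinct m-th roots of unity sum to 0, e.g. 1 + exp(2*I*pi/3) + exp(-2*I*pi/3) = 0.)
Dividing by |G| = 8 gives 0/8 = 0, matching the row-orthogonality relation <chi_6, chi_3> = [chi_6 = chi_3].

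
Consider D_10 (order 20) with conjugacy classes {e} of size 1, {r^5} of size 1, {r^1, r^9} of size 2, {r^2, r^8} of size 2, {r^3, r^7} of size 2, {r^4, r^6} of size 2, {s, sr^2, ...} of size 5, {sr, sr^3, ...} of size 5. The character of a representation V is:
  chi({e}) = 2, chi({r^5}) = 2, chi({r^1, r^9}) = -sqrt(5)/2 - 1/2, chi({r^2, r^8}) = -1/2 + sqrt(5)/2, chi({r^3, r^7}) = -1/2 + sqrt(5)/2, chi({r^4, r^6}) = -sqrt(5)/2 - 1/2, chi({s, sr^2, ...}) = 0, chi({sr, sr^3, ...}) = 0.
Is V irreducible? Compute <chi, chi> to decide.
Irreducible: <chi, chi> = 1.

Why: <chi, chi> = (1/|G|) sum_C |C| * |chi(C)|^2 = (1/20)[1*|2|^2 + 1*|2|^2 + 2*|-sqrt(5)/2 - 1/2|^2 + 2*|-1/2 + sqrt(5)/2|^2 + 2*|-1/2 + sqrt(5)/2|^2 + 2*|-sqrt(5)/2 - 1/2|^2 + 5*|0|^2 + 5*|0|^2]
  = (1/20)[(4) + (4) + (sqrt(5) + 3) + (3 - sqrt(5)) + (3 - sqrt(5)) + (sqrt(5) + 3) + (0) + (0)] = 20/20 = 1.
A character is irreducible iff <chi, chi> = 1, so this representation is irreducible.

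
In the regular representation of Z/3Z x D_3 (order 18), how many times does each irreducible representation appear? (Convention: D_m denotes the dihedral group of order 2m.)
Each irreducible V_i of dimension d_i appears with multiplicity d_i, i.e. rho_reg = (direct sum over all irreducibles V_i) d_i V_i. The irreducible dimensions for Z/3Z x D_3 are 1, 1, 1, 1, 1, 1, 2, 2, 2: 6 irreducibles of dimension 1, each with multiplicity 1; 3 irreducibles of dimension 2, each with multiplicity 2. Total dimension 6*1*1 + 3*2*2 = 18 = |G|.

Reasoning: General theorem: in the regular representation of a finite group G, each irreducible appears with multiplicity equal to its dimension. Check: dim(rho_reg) = sum d_i^2 = 1 + 1 + 1 + 1 + 1 + 1 + 4 + 4 + 4 = 18 = |G|.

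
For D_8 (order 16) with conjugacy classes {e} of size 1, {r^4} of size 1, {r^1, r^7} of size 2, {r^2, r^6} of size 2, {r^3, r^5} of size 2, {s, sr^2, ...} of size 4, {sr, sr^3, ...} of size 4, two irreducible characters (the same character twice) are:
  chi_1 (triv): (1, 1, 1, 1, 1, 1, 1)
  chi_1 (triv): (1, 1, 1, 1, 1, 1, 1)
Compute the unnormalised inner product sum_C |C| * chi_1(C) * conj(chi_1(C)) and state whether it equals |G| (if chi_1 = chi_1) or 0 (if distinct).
Sum = 16 = |G| = 16; so <chi_1, chi_1> = 1 (norm-1 confirms irreducibility).

Details: Compute term by term over conjugacy classes (|C| * chi_1(C) * conj(chi_1(C))):
  1*(1)*conj(1) + 1*(1)*conj(1) + 2*(1)*conj(1) + 2*(1)*conj(1) + 2*(1)*conj(1) + 4*(1)*conj(1) + 4*(1)*conj(1)
  = (1) + (1) + (2) + (2) + (2) + (4) + (4)
  = 16.
Dividing by |G| = 16 gives 16/16 = 1, matching the row-orthogonality relation <chi_1, chi_1> = [chi_1 = chi_1].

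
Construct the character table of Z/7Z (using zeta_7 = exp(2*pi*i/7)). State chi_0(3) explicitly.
Character table of Z/7Z (irreps indexed chi_0,...,chi_6 with chi_k(m) = zeta_7^(k*m), zeta_7 = exp(2*pi*i/7)):
  irrep \ class  {0} (size 1)  {1} (size 1)    {2} (size 1)    {3} (size 1)    {4} (size 1)    {5} (size 1)    {6} (size 1)  
  chi_0          1             1               1               1               1               1               1             
  chi_1          1             exp(2*I*pi/7)   exp(4*I*pi/7)   exp(6*I*pi/7)   exp(-6*I*pi/7)  exp(-4*I*pi/7)  exp(-2*I*pi/7)
  chi_2          1             exp(4*I*pi/7)   exp(-6*I*pi/7)  exp(-2*I*pi/7)  exp(2*I*pi/7)   exp(6*I*pi/7)   exp(-4*I*pi/7)
  chi_3          1             exp(6*I*pi/7)   exp(-2*I*pi/7)  exp(4*I*pi/7)   exp(-4*I*pi/7)  exp(2*I*pi/7)   exp(-6*I*pi/7)
  chi_4          1             exp(-6*I*pi/7)  exp(2*I*pi/7)   exp(-4*I*pi/7)  exp(4*I*pi/7)   exp(-2*I*pi/7)  exp(6*I*pi/7) 
  chi_5          1             exp(-4*I*pi/7)  exp(6*I*pi/7)   exp(2*I*pi/7)   exp(-2*I*pi/7)  exp(-6*I*pi/7)  exp(4*I*pi/7) 
  chi_6          1             exp(-2*I*pi/7)  exp(-4*I*pi/7)  exp(-6*I*pi/7)  exp(6*I*pi/7)   exp(4*I*pi/7)   exp(2*I*pi/7) 

Spot check: chi_0(3) = zeta_7^(0*3) = zeta_7^0 = 1.

Solution. Z/7Z is abelian, so all 7 irreducible complex representations are 1-dimensional. They are given by chi_k(m) = zeta_7^(k*m) for k = 0,...,6. Row orthogonality: sum_m chi_k(m) conj(chi_l(m)) = 7 * [k = l].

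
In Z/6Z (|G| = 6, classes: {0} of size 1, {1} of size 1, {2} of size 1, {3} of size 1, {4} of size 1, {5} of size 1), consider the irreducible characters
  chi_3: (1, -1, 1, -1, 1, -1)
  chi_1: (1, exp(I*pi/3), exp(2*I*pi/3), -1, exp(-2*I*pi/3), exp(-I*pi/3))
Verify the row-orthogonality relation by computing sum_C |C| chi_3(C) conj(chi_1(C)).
Sum = 0; so <chi_3, chi_1> = 0 (distinct irreducibles are orthogonal).

Compute term by term over conjugacy classes (|C| * chi_3(C) * conj(chi_1(C))):
  1*(1)*conj(1) + 1*(-1)*conj(exp(I*pi/3)) + 1*(1)*conj(exp(2*I*pi/3)) + 1*(-1)*conj(-1) + 1*(1)*conj(exp(-2*I*pi/3)) + 1*(-1)*conj(exp(-I*pi/3))
  = (1) + (-exp(-I*pi/3)) + (exp(-2*I*pi/3)) + (1) + (exp(2*I*pi/3)) + (-exp(I*pi/3))
  = 0.
(Exp terms are combined using exp(i*s)*conj(exp(i*t)) = exp(i*(s-t)), and sums of them are collapsed using the identity that for every m > 1 the m distinct m-th roots of unity sum to 0, e.g. 1 + exp(2*I*pi/3) + exp(-2*I*pi/3) = 0.)
Dividing by |G| = 6 gives 0/6 = 0, matching the row-orthogonality relation <chi_3, chi_1> = [chi_3 = chi_1].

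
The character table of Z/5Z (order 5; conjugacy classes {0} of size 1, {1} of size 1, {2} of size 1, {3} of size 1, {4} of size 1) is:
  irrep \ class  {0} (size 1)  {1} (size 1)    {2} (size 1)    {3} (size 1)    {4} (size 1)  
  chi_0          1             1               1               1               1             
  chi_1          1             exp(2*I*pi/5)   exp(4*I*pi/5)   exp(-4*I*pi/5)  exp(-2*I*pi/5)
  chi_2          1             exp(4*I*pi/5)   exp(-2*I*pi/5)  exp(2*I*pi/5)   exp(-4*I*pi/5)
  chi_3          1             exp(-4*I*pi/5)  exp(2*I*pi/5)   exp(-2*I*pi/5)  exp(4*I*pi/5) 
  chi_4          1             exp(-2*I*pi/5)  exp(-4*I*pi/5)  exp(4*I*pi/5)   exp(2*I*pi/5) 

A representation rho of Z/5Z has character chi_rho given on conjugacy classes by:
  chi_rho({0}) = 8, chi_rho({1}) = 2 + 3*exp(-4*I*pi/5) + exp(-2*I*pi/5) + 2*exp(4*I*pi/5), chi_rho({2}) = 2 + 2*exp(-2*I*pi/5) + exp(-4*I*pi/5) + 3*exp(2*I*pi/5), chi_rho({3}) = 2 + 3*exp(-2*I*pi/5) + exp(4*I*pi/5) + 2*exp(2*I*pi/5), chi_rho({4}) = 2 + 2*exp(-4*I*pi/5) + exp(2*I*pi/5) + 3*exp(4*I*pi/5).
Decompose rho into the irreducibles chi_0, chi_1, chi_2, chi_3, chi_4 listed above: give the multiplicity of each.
Multiplicities: chi_0: 2, chi_1: 0, chi_2: 2, chi_3: 3, chi_4: 1.

Explanation: Use <chi_rho, chi> = (1/|G|) sum_C |C| * chi_rho(C) * conj(chi(C)) with |G| = 5 for each irreducible chi in the table:
  <chi_rho, chi_0> = (1/5)[1*(8)*conj(1) + 1*(2 + 3*exp(-4*I*pi/5) + exp(-2*I*pi/5) + 2*exp(4*I*pi/5))*conj(1) + 1*(2 + 2*exp(-2*I*pi/5) + exp(-4*I*pi/5) + 3*exp(2*I*pi/5))*conj(1) + 1*(2 + 3*exp(-2*I*pi/5) + exp(4*I*pi/5) + 2*exp(2*I*pi/5))*conj(1) + 1*(2 + 2*exp(-4*I*pi/5) + exp(2*I*pi/5) + 3*exp(4*I*pi/5))*conj(1)]
      = (1/5)[(8) + (2 + 3*exp(-4*I*pi/5) + exp(-2*I*pi/5) + 2*exp(4*I*pi/5)) + (2 + 2*exp(-2*I*pi/5) + exp(-4*I*pi/5) + 3*exp(2*I*pi/5)) + (2 + 3*exp(-2*I*pi/5) + exp(4*I*pi/5) + 2*exp(2*I*pi/5)) + (2 + 2*exp(-4*I*pi/5) + exp(2*I*pi/5) + 3*exp(4*I*pi/5))] = 10/5 = 2
  <chi_rho, chi_1> = (1/5)[1*(8)*conj(1) + 1*(2 + 3*exp(-4*I*pi/5) + exp(-2*I*pi/5) + 2*exp(4*I*pi/5))*conj(exp(2*I*pi/5)) + 1*(2 + 2*exp(-2*I*pi/5) + exp(-4*I*pi/5) + 3*exp(2*I*pi/5))*conj(exp(4*I*pi/5)) + 1*(2 + 3*exp(-2*I*pi/5) + exp(4*I*pi/5) + 2*exp(2*I*pi/5))*conj(exp(-4*I*pi/5)) + 1*(2 + 2*exp(-4*I*pi/5) + exp(2*I*pi/5) + 3*exp(4*I*pi/5))*conj(exp(-2*I*pi/5))]
      = (1/5)[(8) + (2*exp(-2*I*pi/5) + exp(-4*I*pi/5) + 3*exp(4*I*pi/5) + 2*exp(2*I*pi/5)) + (3*exp(-2*I*pi/5) + 2*exp(-4*I*pi/5) + exp(2*I*pi/5) + 2*exp(4*I*pi/5)) + (2*exp(-4*I*pi/5) + exp(-2*I*pi/5) + 2*exp(4*I*pi/5) + 3*exp(2*I*pi/5)) + (2*exp(-2*I*pi/5) + 3*exp(-4*I*pi/5) + exp(4*I*pi/5) + 2*exp(2*I*pi/5))] = 0/5 = 0
  <chi_rho, chi_2> = (1/5)[1*(8)*conj(1) + 1*(2 + 3*exp(-4*I*pi/5) + exp(-2*I*pi/5) + 2*exp(4*I*pi/5))*conj(exp(4*I*pi/5)) + 1*(2 + 2*exp(-2*I*pi/5) + exp(-4*I*pi/5) + 3*exp(2*I*pi/5))*conj(exp(-2*I*pi/5)) + 1*(2 + 3*exp(-2*I*pi/5) + exp(4*I*pi/5) + 2*exp(2*I*pi/5))*conj(exp(2*I*pi/5)) + 1*(2 + 2*exp(-4*I*pi/5) + exp(2*I*pi/5) + 3*exp(4*I*pi/5))*conj(exp(-4*I*pi/5))]
      = (1/5)[(8) + (2 + 2*exp(-4*I*pi/5) + exp(4*I*pi/5) + 3*exp(2*I*pi/5)) + (2 + exp(-2*I*pi/5) + 3*exp(4*I*pi/5) + 2*exp(2*I*pi/5)) + (2 + 2*exp(-2*I*pi/5) + 3*exp(-4*I*pi/5) + exp(2*I*pi/5)) + (2 + 3*exp(-2*I*pi/5) + exp(-4*I*pi/5) + 2*exp(4*I*pi/5))] = 10/5 = 2
  <chi_rho, chi_3> = (1/5)[1*(8)*conj(1) + 1*(2 + 3*exp(-4*I*pi/5) + exp(-2*I*pi/5) + 2*exp(4*I*pi/5))*conj(exp(-4*I*pi/5)) + 1*(2 + 2*exp(-2*I*pi/5) + exp(-4*I*pi/5) + 3*exp(2*I*pi/5))*conj(exp(2*I*pi/5)) + 1*(2 + 3*exp(-2*I*pi/5) + exp(4*I*pi/5) + 2*exp(2*I*pi/5))*conj(exp(-2*I*pi/5)) + 1*(2 + 2*exp(-4*I*pi/5) + exp(2*I*pi/5) + 3*exp(4*I*pi/5))*conj(exp(4*I*pi/5))]
      = (1/5)[(8) + (3 + 2*exp(-2*I*pi/5) + exp(2*I*pi/5) + 2*exp(4*I*pi/5)) + (3 + 2*exp(-2*I*pi/5) + 2*exp(-4*I*pi/5) + exp(4*I*pi/5)) + (3 + exp(-4*I*pi/5) + 2*exp(4*I*pi/5) + 2*exp(2*I*pi/5)) + (3 + 2*exp(-4*I*pi/5) + exp(-2*I*pi/5) + 2*exp(2*I*pi/5))] = 15/5 = 3
  <chi_rho, chi_4> = (1/5)[1*(8)*conj(1) + 1*(2 + 3*exp(-4*I*pi/5) + exp(-2*I*pi/5) + 2*exp(4*I*pi/5))*conj(exp(-2*I*pi/5)) + 1*(2 + 2*exp(-2*I*pi/5) + exp(-4*I*pi/5) + 3*exp(2*I*pi/5))*conj(exp(-4*I*pi/5)) + 1*(2 + 3*exp(-2*I*pi/5) + exp(4*I*pi/5) + 2*exp(2*I*pi/5))*conj(exp(4*I*pi/5)) + 1*(2 + 2*exp(-4*I*pi/5) + exp(2*I*pi/5) + 3*exp(4*I*pi/5))*conj(exp(2*I*pi/5))]
      = (1/5)[(8) + (1 + 3*exp(-2*I*pi/5) + 2*exp(-4*I*pi/5) + 2*exp(2*I*pi/5)) + (1 + 3*exp(-4*I*pi/5) + 2*exp(4*I*pi/5) + 2*exp(2*I*pi/5)) + (1 + 2*exp(-2*I*pi/5) + 2*exp(-4*I*pi/5) + 3*exp(4*I*pi/5)) + (1 + 2*exp(-2*I*pi/5) + 2*exp(4*I*pi/5) + 3*exp(2*I*pi/5))] = 5/5 = 1
(Exp terms are combined using exp(i*s)*conj(exp(i*t)) = exp(i*(s-t)), and sums of them are collapsed using the identity that for every m > 1 the m distinct m-th roots of unity sum to 0, e.g. 1 + exp(2*I*pi/3) + exp(-2*I*pi/3) = 0.)
Dimension check: dim(rho) = sum (mult * dim) = 2*1 + 0*1 + 2*1 + 3*1 + 1*1 = 8 = chi_rho(e) = 8.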